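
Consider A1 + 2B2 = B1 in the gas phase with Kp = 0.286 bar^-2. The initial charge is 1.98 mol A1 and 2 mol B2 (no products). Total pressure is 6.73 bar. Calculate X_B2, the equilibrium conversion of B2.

Let X = conversion of B2 (basis 2 mol B2); extent of reaction ξ = X.
Species balance: n_A1 = 1.98 − X; n_B2 = 2 − 2X; n_B1 = X.
Total moles n_T = 3.98 − 2X.
y_i = n_i/n_T, p_i = y_i·P. Kp = p_B1 / (p_A1 p_B2^2).
This yields a degree-3 equation in X; solving on (0,1), X = 0.732.

X = 0.732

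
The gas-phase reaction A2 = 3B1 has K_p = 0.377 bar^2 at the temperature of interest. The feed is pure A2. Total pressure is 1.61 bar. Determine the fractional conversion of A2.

X = 0.204

Take 1 mol A2 as basis and let X be its fractional conversion, so ξ = X.
Moles: n_A2 = 1 − X; n_B1 = 3X.
n_T = Σnᵢ = 1 + 2X.
Mole fractions y_i = n_i/n_T; K_p = p_B1^3 / (p_A2) with p_i = y_i·P.
Substituting and setting equal to 0.377 bar^2 gives a polynomial in X; the root in (0,1) is X = 0.204.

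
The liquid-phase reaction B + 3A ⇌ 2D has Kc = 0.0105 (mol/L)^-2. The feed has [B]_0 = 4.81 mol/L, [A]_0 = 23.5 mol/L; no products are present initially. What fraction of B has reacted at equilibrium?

X = 0.677

Let X = conversion of B; extent ξ = 4.81·X mol/L.
Concentrations: [B] = 4.81 − 4.81X; [A] = 23.5 − 14.4X; [D] = 9.62X.
Kc = [D]^2 / ([B] [A]^3).
Solving Kc = 0.0105 for X ∈ (0,1): X = 0.677.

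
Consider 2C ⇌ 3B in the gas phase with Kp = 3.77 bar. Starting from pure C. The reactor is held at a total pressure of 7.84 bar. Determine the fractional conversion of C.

Take 1 mol C as basis and let X be its fractional conversion, so ξ = 0.5X.
Mole table: n_C = 1 − X; n_B = 1.5X.
Summing: n_T = 1 + 0.5X.
y_i = n_i/n_T, p_i = y_i·P. Kp = p_B^3 / (p_C^2).
Substituting and setting equal to 3.77 bar gives a polynomial in X; the root in (0,1) is X = 0.396.

X = 0.396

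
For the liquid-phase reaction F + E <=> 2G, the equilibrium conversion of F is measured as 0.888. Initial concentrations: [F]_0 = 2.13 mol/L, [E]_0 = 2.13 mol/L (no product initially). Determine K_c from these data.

K_c = 251

Let X = conversion of F.
Concentrations: [F] = 2.13 − 2.13X; [E] = 2.13 − 2.13X; [G] = 4.26X.
At X = 0.888: [F] = 0.239, [E] = 0.239, [G] = 3.78.
K_c = [G]^2 / ([F] [E]) = 251.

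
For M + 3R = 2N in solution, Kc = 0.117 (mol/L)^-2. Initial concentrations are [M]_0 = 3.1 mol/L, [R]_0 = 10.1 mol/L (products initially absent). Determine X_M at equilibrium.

Let X = conversion of M; extent ξ = 3.1·X mol/L.
Concentrations: [M] = 3.1 − 3.1X; [R] = 10.1 − 9.3X; [N] = 6.2X.
Kc = [N]^2 / ([M] [R]^3).
This equals 0.117 at X = 0.597 (the root in 0 < X < 1).

X = 0.597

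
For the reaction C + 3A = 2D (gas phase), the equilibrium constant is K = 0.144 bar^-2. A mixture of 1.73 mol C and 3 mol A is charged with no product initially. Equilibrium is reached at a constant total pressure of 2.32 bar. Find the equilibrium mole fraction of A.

Take 3 mol A as basis and let X be its fractional conversion, so ξ = X.
Moles: n_C = 1.73 − X; n_A = 3 − 3X; n_D = 2X.
n_T = Σnᵢ = 4.73 − 2X.
y_i = n_i/n_T, p_i = y_i·P. K = p_D^2 / (p_C p_A^3).
Setting this equal to 0.144 bar^-2 and taking the physical root (0 < X < 1) gives X = 0.350.
Then n_A = 1.95, n_T = 4.03, so y_A = 0.484.

y_A = 0.484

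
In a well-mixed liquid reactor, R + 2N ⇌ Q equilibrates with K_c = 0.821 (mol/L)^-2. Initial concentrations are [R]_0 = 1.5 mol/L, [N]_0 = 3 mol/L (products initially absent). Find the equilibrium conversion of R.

X = 0.573

Let X = conversion of R; extent ξ = 1.5·X mol/L.
Concentrations: [R] = 1.5 − 1.5X; [N] = 3 − 3X; [Q] = 1.5X.
K_c = [Q] / ([R] [N]^2).
Equating to 0.821 (mol/L)^-2: the physical root is X = 0.573.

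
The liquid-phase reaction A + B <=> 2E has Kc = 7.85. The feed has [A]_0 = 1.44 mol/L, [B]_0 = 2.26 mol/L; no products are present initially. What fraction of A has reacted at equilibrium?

Let X = conversion of A; extent ξ = 1.44·X mol/L.
Concentrations: [A] = 1.44 − 1.44X; [B] = 2.26 − 1.44X; [E] = 2.88X.
Kc = [E]^2 / ([A] [B]).
Equating to 7.85: the physical root is X = 0.706.

X = 0.706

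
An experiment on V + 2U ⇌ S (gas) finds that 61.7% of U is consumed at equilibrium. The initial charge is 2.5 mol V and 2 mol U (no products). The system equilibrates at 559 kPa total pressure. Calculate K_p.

Let X = conversion of U (basis 2 mol U); extent of reaction ξ = X.
Species balance: n_V = 2.5 − X; n_U = 2 − 2X; n_S = X.
Total moles n_T = 4.5 − 2X.
At X = 0.617: n_V = 1.88, n_U = 0.766, n_S = 0.617, n_T = 3.27.
p_i = (n_i/n_T)·P. K_p = p_S / (p_V p_U^2) = 1.91e-05 kPa^-2.

K_p = 1.91e-05 kPa^-2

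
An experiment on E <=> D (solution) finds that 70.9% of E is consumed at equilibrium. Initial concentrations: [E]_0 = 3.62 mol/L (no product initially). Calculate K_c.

K_c = 2.44

Let X = conversion of E.
Concentrations: [E] = 3.62 − 3.62X; [D] = 3.62X.
At X = 0.709: [E] = 1.05, [D] = 2.57.
K_c = [D] / ([E]) = 2.44.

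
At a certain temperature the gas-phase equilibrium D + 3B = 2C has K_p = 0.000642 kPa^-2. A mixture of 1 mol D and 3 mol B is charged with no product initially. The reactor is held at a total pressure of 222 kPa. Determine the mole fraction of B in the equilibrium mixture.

Take 1 mol D as basis and let X be its fractional conversion, so ξ = X.
At extent ξ: n_D = 1 − X; n_B = 3 − 3X; n_C = 2X.
Total moles n_T = 4 − 2X.
y_i = n_i/n_T, p_i = y_i·P. K_p = p_C^2 / (p_D p_B^3).
Setting this equal to 0.000642 kPa^-2 and taking the physical root (0 < X < 1) gives X = 0.653.
Then n_B = 1.04, n_T = 2.69, so y_B = 0.386.

y_B = 0.386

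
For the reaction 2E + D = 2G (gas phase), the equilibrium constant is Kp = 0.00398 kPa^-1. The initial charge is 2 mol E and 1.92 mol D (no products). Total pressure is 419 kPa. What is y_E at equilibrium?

y_E = 0.314

Let X = conversion of E (basis 2 mol E); extent of reaction ξ = X.
Mole table: n_E = 2 − 2X; n_D = 1.92 − X; n_G = 2X.
Total moles n_T = 3.92 − X.
With p_i = (n_i/n_T)P, Kp = p_G^2 / (p_E^2 p_D).
Substituting and setting equal to 0.00398 kPa^-1 gives a polynomial in X; the root in (0,1) is X = 0.456.
Then n_E = 1.09, n_T = 3.46, so y_E = 0.314.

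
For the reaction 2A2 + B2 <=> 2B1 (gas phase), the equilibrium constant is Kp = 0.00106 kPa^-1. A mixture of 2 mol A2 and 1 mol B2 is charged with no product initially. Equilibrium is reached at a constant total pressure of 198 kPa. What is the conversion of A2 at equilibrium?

X = 0.197

Basis: 2 mol A2 initially; let X = conversion of A2. Extent ξ = X.
Moles: n_A2 = 2 − 2X; n_B2 = 1 − X; n_B1 = 2X.
Summing: n_T = 3 − X.
Mole fractions y_i = n_i/n_T; Kp = p_B1^2 / (p_A2^2 p_B2) with p_i = y_i·P.
This yields a degree-3 equation in X; solving on (0,1), X = 0.197.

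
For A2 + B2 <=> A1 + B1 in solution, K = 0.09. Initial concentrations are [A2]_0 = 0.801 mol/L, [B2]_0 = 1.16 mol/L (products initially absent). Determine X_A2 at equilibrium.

X = 0.276

Let X = conversion of A2; extent ξ = 0.801·X mol/L.
Concentrations: [A2] = 0.801 − 0.801X; [B2] = 1.16 − 0.801X; [A1] = 0.801X; [B1] = 0.801X.
K = [A1] [B1] / ([A2] [B2]).
This equals 0.09 at X = 0.276 (the root in 0 < X < 1).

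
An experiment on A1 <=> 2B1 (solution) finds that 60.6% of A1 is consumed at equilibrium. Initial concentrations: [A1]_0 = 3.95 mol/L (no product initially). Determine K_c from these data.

K_c = 14.7 mol/L

Let X = conversion of A1.
Concentrations: [A1] = 3.95 − 3.95X; [B1] = 7.9X.
At X = 0.606: [A1] = 1.56, [B1] = 4.79.
K_c = [B1]^2 / ([A1]) = 14.7 mol/L.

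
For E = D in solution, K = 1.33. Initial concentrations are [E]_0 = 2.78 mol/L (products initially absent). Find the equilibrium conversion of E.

X = 0.571

Let X = conversion of E; extent ξ = 2.78·X mol/L.
Concentrations: [E] = 2.78 − 2.78X; [D] = 2.78X.
K = [D] / ([E]).
Equating to 1.33: the physical root is X = 0.571.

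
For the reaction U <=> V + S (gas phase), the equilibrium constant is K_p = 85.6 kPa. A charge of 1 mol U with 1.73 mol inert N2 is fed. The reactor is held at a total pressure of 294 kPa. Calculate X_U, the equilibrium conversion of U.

Take 1 mol U as basis and let X be its fractional conversion, so ξ = X.
Moles: n_U = 1 − X; n_V = X; n_S = X; n_I = 1.73 (inert).
Total moles n_T = 2.73 + X.
y_i = n_i/n_T, p_i = y_i·P. K_p = p_V p_S / (p_U).
Equating to 85.6 kPa and solving on 0 < X < 1: X = 0.613.

X = 0.613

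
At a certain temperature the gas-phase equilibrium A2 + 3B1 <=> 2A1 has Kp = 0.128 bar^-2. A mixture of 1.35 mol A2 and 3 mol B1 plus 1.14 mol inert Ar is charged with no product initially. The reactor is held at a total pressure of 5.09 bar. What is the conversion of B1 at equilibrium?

X = 0.426

Let X = conversion of B1 (basis 3 mol B1); extent of reaction ξ = X.
Mole table: n_A2 = 1.35 − X; n_B1 = 3 − 3X; n_A1 = 2X; n_I = 1.14 (inert).
Total moles n_T = 5.49 − 2X.
Mole fractions y_i = n_i/n_T; Kp = p_A1^2 / (p_A2 p_B1^3) with p_i = y_i·P.
This yields a degree-4 equation in X; solving on (0,1), X = 0.426.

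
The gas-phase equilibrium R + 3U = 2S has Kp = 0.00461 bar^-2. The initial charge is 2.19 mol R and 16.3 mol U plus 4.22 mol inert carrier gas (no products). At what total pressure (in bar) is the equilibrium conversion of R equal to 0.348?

P = 7.59 bar

Let X = conversion of R (basis 2.19 mol R); extent of reaction ξ = 2.19X.
Moles: n_R = 2.19 − 2.19X; n_U = 16.3 − 6.57X; n_S = 4.38X; n_I = 4.22 (inert).
n_T = Σnᵢ = 22.7 − 4.38X.
Kp = p_S^2 / (p_R p_U^3) with p_i = (n_i/n_T)·P.
At X = 0.348: the mole-fraction product g(X) = Π y_i^ν_i = 0.2654. Since Kp = g(X)·P^{-2}, P = (g/Kp)^(1/2) = (0.2654/0.00461)^(1/2) = 7.59 bar.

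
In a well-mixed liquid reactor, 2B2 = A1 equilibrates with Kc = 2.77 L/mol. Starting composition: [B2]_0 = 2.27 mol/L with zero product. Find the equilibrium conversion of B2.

Let X = conversion of B2; extent ξ = 2.27X/2 mol/L.
Concentrations: [B2] = 2.27 − 2.27X; [A1] = 1.14X.
Kc = [A1] / ([B2]^2).
This equals 2.77 at X = 0.755 (the root in 0 < X < 1).

X = 0.755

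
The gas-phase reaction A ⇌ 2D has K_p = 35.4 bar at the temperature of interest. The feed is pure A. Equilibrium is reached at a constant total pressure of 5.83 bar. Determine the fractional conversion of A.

X = 0.776

Take 1 mol A as basis and let X be its fractional conversion, so ξ = X.
Mole table: n_A = 1 − X; n_D = 2X.
Total moles n_T = 1 + X.
With p_i = (n_i/n_T)P, K_p = p_D^2 / (p_A).
This yields a degree-2 equation in X; solving on (0,1), X = 0.776.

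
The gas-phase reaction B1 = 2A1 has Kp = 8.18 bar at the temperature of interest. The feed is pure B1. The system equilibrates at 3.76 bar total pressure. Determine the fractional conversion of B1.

Let X = conversion of B1 (basis 1 mol B1); extent of reaction ξ = X.
Mole table: n_B1 = 1 − X; n_A1 = 2X.
n_T = Σnᵢ = 1 + X.
y_i = n_i/n_T, p_i = y_i·P. Kp = p_A1^2 / (p_B1).
This yields a degree-2 equation in X; solving on (0,1), X = 0.594.

X = 0.594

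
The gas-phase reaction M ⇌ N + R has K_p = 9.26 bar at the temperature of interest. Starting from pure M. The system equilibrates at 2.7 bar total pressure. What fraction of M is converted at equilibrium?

Let X = conversion of M (basis 1 mol M); extent of reaction ξ = X.
Mole table: n_M = 1 − X; n_N = X; n_R = X.
Summing: n_T = 1 + X.
With p_i = (n_i/n_T)P, K_p = p_N p_R / (p_M).
This yields a degree-2 equation in X; solving on (0,1), X = 0.880.

X = 0.880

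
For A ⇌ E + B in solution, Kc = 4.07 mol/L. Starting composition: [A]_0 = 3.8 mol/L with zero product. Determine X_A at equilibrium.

X = 0.630

Let X = conversion of A; extent ξ = 3.8·X mol/L.
Concentrations: [A] = 3.8 − 3.8X; [E] = 3.8X; [B] = 3.8X.
Kc = [E] [B] / ([A]).
This equals 4.07 at X = 0.630 (the root in 0 < X < 1).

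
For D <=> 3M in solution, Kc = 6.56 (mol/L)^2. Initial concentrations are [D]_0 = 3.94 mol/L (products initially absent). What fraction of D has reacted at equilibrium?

X = 0.229

Let X = conversion of D; extent ξ = 3.94·X mol/L.
Concentrations: [D] = 3.94 − 3.94X; [M] = 11.8X.
Kc = [M]^3 / ([D]).
Solving Kc = 6.56 for X ∈ (0,1): X = 0.229.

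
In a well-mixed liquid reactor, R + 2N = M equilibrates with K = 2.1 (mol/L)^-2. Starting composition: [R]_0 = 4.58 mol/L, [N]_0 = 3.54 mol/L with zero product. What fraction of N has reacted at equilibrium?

Let X = conversion of N; extent ξ = 3.54X/2 mol/L.
Concentrations: [R] = 4.58 − 1.77X; [N] = 3.54 − 3.54X; [M] = 1.77X.
K = [M] / ([R] [N]^2).
This equals 2.1 at X = 0.862 (the root in 0 < X < 1).

X = 0.862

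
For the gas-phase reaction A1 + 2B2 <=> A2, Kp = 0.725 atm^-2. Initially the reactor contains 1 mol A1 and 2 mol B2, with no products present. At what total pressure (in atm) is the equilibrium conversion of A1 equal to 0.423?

P = 1.88 atm

Take 1 mol A1 as basis and let X be its fractional conversion, so ξ = X.
Species balance: n_A1 = 1 − X; n_B2 = 2 − 2X; n_A2 = X.
Total moles n_T = 3 − 2X.
Kp = p_A2 / (p_A1 p_B2^2) with p_i = (n_i/n_T)·P.
At X = 0.423: the mole-fraction product g(X) = Π y_i^ν_i = 2.554. Since Kp = g(X)·P^{-2}, P = (g/Kp)^(1/2) = (2.554/0.725)^(1/2) = 1.88 atm.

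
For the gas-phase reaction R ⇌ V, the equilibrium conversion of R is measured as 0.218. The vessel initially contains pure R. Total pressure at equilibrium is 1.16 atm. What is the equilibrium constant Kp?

Kp = 0.279

Let X = conversion of R (basis 1 mol R); extent of reaction ξ = X.
Species balance: n_R = 1 − X; n_V = X.
Total moles n_T = 1 (Δν = 0, constant).
At X = 0.218: n_R = 0.782, n_V = 0.218, n_T = 1.
p_i = (n_i/n_T)·P. Kp = p_V / (p_R) = 0.279.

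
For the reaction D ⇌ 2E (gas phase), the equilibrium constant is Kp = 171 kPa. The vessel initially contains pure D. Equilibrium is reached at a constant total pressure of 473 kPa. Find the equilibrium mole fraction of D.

y_D = 0.553

Let X = conversion of D (basis 1 mol D); extent of reaction ξ = X.
Mole table: n_D = 1 − X; n_E = 2X.
Summing: n_T = 1 + X.
With p_i = (n_i/n_T)P, Kp = p_E^2 / (p_D).
This yields a degree-2 equation in X; solving on (0,1), X = 0.288.
Then n_D = 0.712, n_T = 1.29, so y_D = 0.553.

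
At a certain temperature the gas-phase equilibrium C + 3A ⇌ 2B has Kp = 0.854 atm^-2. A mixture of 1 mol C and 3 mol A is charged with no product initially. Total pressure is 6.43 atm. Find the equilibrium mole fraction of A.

y_A = 0.379

Let X = conversion of C (basis 1 mol C); extent of reaction ξ = X.
Mole table: n_C = 1 − X; n_A = 3 − 3X; n_B = 2X.
Summing: n_T = 4 − 2X.
Mole fractions y_i = n_i/n_T; Kp = p_B^2 / (p_C p_A^3) with p_i = y_i·P.
This yields a degree-4 equation in X; solving on (0,1), X = 0.661.
Then n_A = 1.02, n_T = 2.68, so y_A = 0.379.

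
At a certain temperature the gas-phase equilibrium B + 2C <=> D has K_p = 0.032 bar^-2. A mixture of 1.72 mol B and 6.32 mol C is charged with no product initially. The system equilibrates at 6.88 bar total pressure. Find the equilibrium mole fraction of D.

y_D = 0.119

Basis: 1.72 mol B initially; let X = conversion of B. Extent ξ = 1.72X.
Mole table: n_B = 1.72 − 1.72X; n_C = 6.32 − 3.44X; n_D = 1.72X.
Total moles n_T = 8.04 − 3.44X.
Mole fractions y_i = n_i/n_T; K_p = p_D / (p_B p_C^2) with p_i = y_i·P.
This yields a degree-3 equation in X; solving on (0,1), X = 0.450.
Then n_D = 0.774, n_T = 6.49, so y_D = 0.119.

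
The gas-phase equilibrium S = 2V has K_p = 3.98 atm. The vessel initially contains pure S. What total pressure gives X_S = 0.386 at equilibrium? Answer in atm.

P = 5.68 atm

Take 1 mol S as basis and let X be its fractional conversion, so ξ = X.
Mole table: n_S = 1 − X; n_V = 2X.
n_T = Σnᵢ = 1 + X.
K_p = p_V^2 / (p_S) with p_i = (n_i/n_T)·P.
At X = 0.386: the mole-fraction product g(X) = Π y_i^ν_i = 0.7003. Since K_p = g(X)·P^{1}, P = (K_p/g)^(1/1) = (3.98/0.7003)^(1/1) = 5.68 atm.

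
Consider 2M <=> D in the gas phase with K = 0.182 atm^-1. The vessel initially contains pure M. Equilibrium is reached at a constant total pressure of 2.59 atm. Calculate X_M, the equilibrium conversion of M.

Let X = conversion of M (basis 1 mol M); extent of reaction ξ = 0.5X.
Moles: n_M = 1 − X; n_D = 0.5X.
Summing: n_T = 1 − 0.5X.
With p_i = (n_i/n_T)P, K = p_D / (p_M^2).
Equating to 0.182 atm^-1 and solving on 0 < X < 1: X = 0.411.

X = 0.411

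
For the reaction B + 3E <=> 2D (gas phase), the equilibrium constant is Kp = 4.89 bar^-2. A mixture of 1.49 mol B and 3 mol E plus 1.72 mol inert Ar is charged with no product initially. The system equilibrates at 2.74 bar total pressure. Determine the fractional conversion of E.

X = 0.639

Let X = conversion of E (basis 3 mol E); extent of reaction ξ = X.
At extent ξ: n_B = 1.49 − X; n_E = 3 − 3X; n_D = 2X; n_I = 1.72 (inert).
Summing: n_T = 6.21 − 2X.
With p_i = (n_i/n_T)P, Kp = p_D^2 / (p_B p_E^3).
This yields a degree-4 equation in X; solving on (0,1), X = 0.639.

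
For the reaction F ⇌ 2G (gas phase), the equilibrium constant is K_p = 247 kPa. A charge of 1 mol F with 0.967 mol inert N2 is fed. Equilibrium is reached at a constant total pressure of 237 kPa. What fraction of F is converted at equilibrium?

X = 0.545

Let X = conversion of F (basis 1 mol F); extent of reaction ξ = X.
Moles: n_F = 1 − X; n_G = 2X; n_I = 0.967 (inert).
Summing: n_T = 1.97 + X.
With p_i = (n_i/n_T)P, K_p = p_G^2 / (p_F).
This yields a degree-2 equation in X; solving on (0,1), X = 0.545.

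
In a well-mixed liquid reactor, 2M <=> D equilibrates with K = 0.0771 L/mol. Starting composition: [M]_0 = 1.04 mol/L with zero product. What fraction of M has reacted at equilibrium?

X = 0.123

Let X = conversion of M; extent ξ = 1.04X/2 mol/L.
Concentrations: [M] = 1.04 − 1.04X; [D] = 0.52X.
K = [D] / ([M]^2).
Equating to 0.0771 L/mol: the physical root is X = 0.123.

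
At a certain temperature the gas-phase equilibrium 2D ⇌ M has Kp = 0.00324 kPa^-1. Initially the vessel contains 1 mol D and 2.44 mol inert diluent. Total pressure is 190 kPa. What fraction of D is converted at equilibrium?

X = 0.223

Let X = conversion of D (basis 1 mol D); extent of reaction ξ = 0.5X.
Species balance: n_D = 1 − X; n_M = 0.5X; n_I = 2.44 (inert).
Summing: n_T = 3.44 − 0.5X.
With p_i = (n_i/n_T)P, Kp = p_M / (p_D^2).
This yields a degree-2 equation in X; solving on (0,1), X = 0.223.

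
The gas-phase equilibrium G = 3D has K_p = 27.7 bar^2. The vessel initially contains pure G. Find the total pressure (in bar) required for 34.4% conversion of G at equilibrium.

Take 1 mol G as basis and let X be its fractional conversion, so ξ = X.
Moles: n_G = 1 − X; n_D = 3X.
Total moles n_T = 1 + 2X.
K_p = p_D^3 / (p_G) with p_i = (n_i/n_T)·P.
At X = 0.344: the mole-fraction product g(X) = Π y_i^ν_i = 0.588. Since K_p = g(X)·P^{2}, P = (K_p/g)^(1/2) = (27.7/0.588)^(1/2) = 6.86 bar.

P = 6.86 bar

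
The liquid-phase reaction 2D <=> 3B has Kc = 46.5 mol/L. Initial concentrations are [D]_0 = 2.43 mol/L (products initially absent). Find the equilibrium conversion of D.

Let X = conversion of D; extent ξ = 2.43X/2 mol/L.
Concentrations: [D] = 2.43 − 2.43X; [B] = 3.65X.
Kc = [B]^3 / ([D]^2).
Solving Kc = 46.5 for X ∈ (0,1): X = 0.735.

X = 0.735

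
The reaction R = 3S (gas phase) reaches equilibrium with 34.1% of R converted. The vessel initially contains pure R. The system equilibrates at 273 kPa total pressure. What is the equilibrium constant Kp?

Let X = conversion of R (basis 1 mol R); extent of reaction ξ = X.
Mole table: n_R = 1 − X; n_S = 3X.
Total moles n_T = 1 + 2X.
At X = 0.341: n_R = 0.659, n_S = 1.02, n_T = 1.68.
p_i = (n_i/n_T)·P. Kp = p_S^3 / (p_R) = 4.28e+04 kPa^2.

Kp = 4.28e+04 kPa^2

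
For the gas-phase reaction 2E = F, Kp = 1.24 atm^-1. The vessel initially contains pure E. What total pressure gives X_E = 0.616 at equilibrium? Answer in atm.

Basis: 1 mol E initially; let X = conversion of E. Extent ξ = 0.5X.
Species balance: n_E = 1 − X; n_F = 0.5X.
Summing: n_T = 1 − 0.5X.
Kp = p_F / (p_E^2) with p_i = (n_i/n_T)·P.
At X = 0.616: the mole-fraction product g(X) = Π y_i^ν_i = 1.445. Since Kp = g(X)·P^{-1}, P = (g/Kp)^(1/1) = (1.445/1.24)^(1/1) = 1.17 atm.

P = 1.17 atm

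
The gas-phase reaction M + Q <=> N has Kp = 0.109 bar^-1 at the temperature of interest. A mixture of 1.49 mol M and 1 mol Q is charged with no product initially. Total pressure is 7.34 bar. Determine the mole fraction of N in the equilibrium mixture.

y_N = 0.138

Basis: 1 mol Q initially; let X = conversion of Q. Extent ξ = X.
At extent ξ: n_M = 1.49 − X; n_Q = 1 − X; n_N = X.
Total moles n_T = 2.49 − X.
With p_i = (n_i/n_T)P, Kp = p_N / (p_M p_Q).
This yields a degree-2 equation in X; solving on (0,1), X = 0.303.
Then n_N = 0.303, n_T = 2.19, so y_N = 0.138.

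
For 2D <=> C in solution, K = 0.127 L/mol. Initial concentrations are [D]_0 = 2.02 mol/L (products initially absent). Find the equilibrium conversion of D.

X = 0.272

Let X = conversion of D; extent ξ = 2.02X/2 mol/L.
Concentrations: [D] = 2.02 − 2.02X; [C] = 1.01X.
K = [C] / ([D]^2).
Solving K = 0.127 for X ∈ (0,1): X = 0.272.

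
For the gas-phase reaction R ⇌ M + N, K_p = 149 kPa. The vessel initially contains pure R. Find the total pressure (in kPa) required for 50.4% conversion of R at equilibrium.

P = 438 kPa

Let X = conversion of R (basis 1 mol R); extent of reaction ξ = X.
At extent ξ: n_R = 1 − X; n_M = X; n_N = X.
Summing: n_T = 1 + X.
K_p = p_M p_N / (p_R) with p_i = (n_i/n_T)·P.
At X = 0.504: the mole-fraction product g(X) = Π y_i^ν_i = 0.3405. Since K_p = g(X)·P^{1}, P = (K_p/g)^(1/1) = (149/0.3405)^(1/1) = 438 kPa.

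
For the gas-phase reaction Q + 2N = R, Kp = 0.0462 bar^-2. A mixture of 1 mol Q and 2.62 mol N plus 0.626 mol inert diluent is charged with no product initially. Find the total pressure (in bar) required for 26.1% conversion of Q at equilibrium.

P = 4.91 bar

Let X = conversion of Q (basis 1 mol Q); extent of reaction ξ = X.
Species balance: n_Q = 1 − X; n_N = 2.62 − 2X; n_R = X; n_I = 0.626 (inert).
n_T = Σnᵢ = 4.25 − 2X.
Kp = p_R / (p_Q p_N^2) with p_i = (n_i/n_T)·P.
At X = 0.261: the mole-fraction product g(X) = Π y_i^ν_i = 1.113. Since Kp = g(X)·P^{-2}, P = (g/Kp)^(1/2) = (1.113/0.0462)^(1/2) = 4.91 bar.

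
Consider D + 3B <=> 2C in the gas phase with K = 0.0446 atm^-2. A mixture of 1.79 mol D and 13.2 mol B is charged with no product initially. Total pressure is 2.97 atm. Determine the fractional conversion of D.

X = 0.456

Take 1.79 mol D as basis and let X be its fractional conversion, so ξ = 1.79X.
Mole table: n_D = 1.79 − 1.79X; n_B = 13.2 − 5.37X; n_C = 3.58X.
n_T = Σnᵢ = 15 − 3.58X.
Mole fractions y_i = n_i/n_T; K = p_C^2 / (p_D p_B^3) with p_i = y_i·P.
Substituting and setting equal to 0.0446 atm^-2 gives a polynomial in X; the root in (0,1) is X = 0.456.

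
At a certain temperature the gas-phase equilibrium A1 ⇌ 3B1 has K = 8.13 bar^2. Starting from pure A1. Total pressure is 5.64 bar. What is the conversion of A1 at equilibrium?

X = 0.252

Basis: 1 mol A1 initially; let X = conversion of A1. Extent ξ = X.
At extent ξ: n_A1 = 1 − X; n_B1 = 3X.
n_T = Σnᵢ = 1 + 2X.
y_i = n_i/n_T, p_i = y_i·P. K = p_B1^3 / (p_A1).
Substituting and setting equal to 8.13 bar^2 gives a polynomial in X; the root in (0,1) is X = 0.252.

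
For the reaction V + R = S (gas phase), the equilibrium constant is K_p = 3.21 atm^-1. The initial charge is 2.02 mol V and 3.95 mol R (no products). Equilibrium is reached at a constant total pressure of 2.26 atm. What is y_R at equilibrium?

Take 2.02 mol V as basis and let X be its fractional conversion, so ξ = 2.02X.
At extent ξ: n_V = 2.02 − 2.02X; n_R = 3.95 − 2.02X; n_S = 2.02X.
Summing: n_T = 5.97 − 2.02X.
Mole fractions y_i = n_i/n_T; K_p = p_S / (p_V p_R) with p_i = y_i·P.
This yields a degree-2 equation in X; solving on (0,1), X = 0.796.
Then n_R = 2.34, n_T = 4.36, so y_R = 0.537.

y_R = 0.537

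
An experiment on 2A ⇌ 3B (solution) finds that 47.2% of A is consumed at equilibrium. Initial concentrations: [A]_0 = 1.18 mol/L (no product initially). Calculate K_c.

K_c = 1.5 mol/L

Let X = conversion of A.
Concentrations: [A] = 1.18 − 1.18X; [B] = 1.77X.
At X = 0.472: [A] = 0.623, [B] = 0.835.
K_c = [B]^3 / ([A]^2) = 1.5 mol/L.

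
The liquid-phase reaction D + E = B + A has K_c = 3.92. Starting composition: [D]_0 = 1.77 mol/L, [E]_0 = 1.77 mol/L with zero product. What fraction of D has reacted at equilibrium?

X = 0.664

Let X = conversion of D; extent ξ = 1.77·X mol/L.
Concentrations: [D] = 1.77 − 1.77X; [E] = 1.77 − 1.77X; [B] = 1.77X; [A] = 1.77X.
K_c = [B] [A] / ([D] [E]).
Equating to 3.92: the physical root is X = 0.664.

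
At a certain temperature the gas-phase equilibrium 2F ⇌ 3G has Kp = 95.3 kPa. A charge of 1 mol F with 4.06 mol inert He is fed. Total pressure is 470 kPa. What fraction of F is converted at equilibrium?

X = 0.455

Let X = conversion of F (basis 1 mol F); extent of reaction ξ = 0.5X.
Species balance: n_F = 1 − X; n_G = 1.5X; n_I = 4.06 (inert).
n_T = Σnᵢ = 5.06 + 0.5X.
Mole fractions y_i = n_i/n_T; Kp = p_G^3 / (p_F^2) with p_i = y_i·P.
This yields a degree-3 equation in X; solving on (0,1), X = 0.455.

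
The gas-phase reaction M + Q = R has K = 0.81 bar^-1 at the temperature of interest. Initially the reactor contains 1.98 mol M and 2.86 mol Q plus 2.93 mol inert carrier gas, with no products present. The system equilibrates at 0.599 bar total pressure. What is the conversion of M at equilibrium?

Basis: 1.98 mol M initially; let X = conversion of M. Extent ξ = 1.98X.
At extent ξ: n_M = 1.98 − 1.98X; n_Q = 2.86 − 1.98X; n_R = 1.98X; n_I = 2.93 (inert).
Total moles n_T = 7.77 − 1.98X.
With p_i = (n_i/n_T)P, K = p_R / (p_M p_Q).
Setting this equal to 0.81 bar^-1 and taking the physical root (0 < X < 1) gives X = 0.143.

X = 0.143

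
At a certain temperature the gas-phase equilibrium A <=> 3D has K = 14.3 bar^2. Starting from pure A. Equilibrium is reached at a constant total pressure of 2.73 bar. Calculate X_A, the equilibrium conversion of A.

X = 0.522

Take 1 mol A as basis and let X be its fractional conversion, so ξ = X.
Moles: n_A = 1 − X; n_D = 3X.
Total moles n_T = 1 + 2X.
With p_i = (n_i/n_T)P, K = p_D^3 / (p_A).
This yields a degree-3 equation in X; solving on (0,1), X = 0.522.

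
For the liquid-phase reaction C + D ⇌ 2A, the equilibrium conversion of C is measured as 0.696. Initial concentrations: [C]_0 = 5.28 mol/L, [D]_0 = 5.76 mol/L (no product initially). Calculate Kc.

Let X = conversion of C.
Concentrations: [C] = 5.28 − 5.28X; [D] = 5.76 − 5.28X; [A] = 10.6X.
At X = 0.696: [C] = 1.61, [D] = 2.09, [A] = 7.35.
Kc = [A]^2 / ([C] [D]) = 16.1.

Kc = 16.1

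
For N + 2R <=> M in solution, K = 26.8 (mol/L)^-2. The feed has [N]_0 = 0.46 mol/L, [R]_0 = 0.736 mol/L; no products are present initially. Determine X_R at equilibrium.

X = 0.703

Let X = conversion of R; extent ξ = 0.736X/2 mol/L.
Concentrations: [N] = 0.46 − 0.368X; [R] = 0.736 − 0.736X; [M] = 0.368X.
K = [M] / ([N] [R]^2).
Setting equal to 26.8 and solving for X on (0,1) gives X = 0.703.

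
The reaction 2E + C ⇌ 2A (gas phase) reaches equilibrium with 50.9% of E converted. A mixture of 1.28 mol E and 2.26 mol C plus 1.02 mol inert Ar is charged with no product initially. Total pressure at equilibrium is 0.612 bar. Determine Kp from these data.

Kp = 3.84 bar^-1

Let X = conversion of E (basis 1.28 mol E); extent of reaction ξ = 0.64X.
Moles: n_E = 1.28 − 1.28X; n_C = 2.26 − 0.64X; n_A = 1.28X; n_I = 1.02 (inert).
Total moles n_T = 4.56 − 0.64X.
At X = 0.509: n_E = 0.628, n_C = 1.93, n_A = 0.652, n_T = 4.23.
p_i = (n_i/n_T)·P. Kp = p_A^2 / (p_E^2 p_C) = 3.84 bar^-1.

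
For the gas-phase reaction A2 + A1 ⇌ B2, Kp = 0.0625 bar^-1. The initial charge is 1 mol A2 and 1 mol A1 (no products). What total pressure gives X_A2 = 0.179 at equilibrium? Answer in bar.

Basis: 1 mol A2 initially; let X = conversion of A2. Extent ξ = X.
Moles: n_A2 = 1 − X; n_A1 = 1 − X; n_B2 = X.
Summing: n_T = 2 − X.
Kp = p_B2 / (p_A2 p_A1) with p_i = (n_i/n_T)·P.
At X = 0.179: the mole-fraction product g(X) = Π y_i^ν_i = 0.4836. Since Kp = g(X)·P^{-1}, P = (g/Kp)^(1/1) = (0.4836/0.0625)^(1/1) = 7.74 bar.

P = 7.74 bar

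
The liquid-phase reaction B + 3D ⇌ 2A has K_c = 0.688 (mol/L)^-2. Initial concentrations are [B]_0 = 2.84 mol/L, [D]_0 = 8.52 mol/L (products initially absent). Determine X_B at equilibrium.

X = 0.669

Let X = conversion of B; extent ξ = 2.84·X mol/L.
Concentrations: [B] = 2.84 − 2.84X; [D] = 8.52 − 8.52X; [A] = 5.68X.
K_c = [A]^2 / ([B] [D]^3).
This equals 0.688 at X = 0.669 (the root in 0 < X < 1).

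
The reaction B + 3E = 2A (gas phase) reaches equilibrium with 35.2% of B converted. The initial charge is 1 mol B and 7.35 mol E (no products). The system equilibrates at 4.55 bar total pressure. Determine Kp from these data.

Kp = 0.00866 bar^-2

Let X = conversion of B (basis 1 mol B); extent of reaction ξ = X.
Moles: n_B = 1 − X; n_E = 7.35 − 3X; n_A = 2X.
Summing: n_T = 8.35 − 2X.
At X = 0.352: n_B = 0.648, n_E = 6.29, n_A = 0.704, n_T = 7.65.
p_i = (n_i/n_T)·P. Kp = p_A^2 / (p_B p_E^3) = 0.00866 bar^-2.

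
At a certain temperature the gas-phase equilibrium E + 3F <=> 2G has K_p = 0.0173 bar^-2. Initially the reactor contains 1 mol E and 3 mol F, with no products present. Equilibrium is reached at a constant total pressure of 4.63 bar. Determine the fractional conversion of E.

Take 1 mol E as basis and let X be its fractional conversion, so ξ = X.
Species balance: n_E = 1 − X; n_F = 3 − 3X; n_G = 2X.
n_T = Σnᵢ = 4 − 2X.
Mole fractions y_i = n_i/n_T; K_p = p_G^2 / (p_E p_F^3) with p_i = y_i·P.
This yields a degree-4 equation in X; solving on (0,1), X = 0.253.

X = 0.253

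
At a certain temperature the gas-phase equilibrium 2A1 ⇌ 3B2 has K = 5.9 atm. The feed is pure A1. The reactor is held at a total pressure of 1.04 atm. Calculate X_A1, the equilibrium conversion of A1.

X = 0.649

Basis: 1 mol A1 initially; let X = conversion of A1. Extent ξ = 0.5X.
Moles: n_A1 = 1 − X; n_B2 = 1.5X.
Summing: n_T = 1 + 0.5X.
With p_i = (n_i/n_T)P, K = p_B2^3 / (p_A1^2).
This yields a degree-3 equation in X; solving on (0,1), X = 0.649.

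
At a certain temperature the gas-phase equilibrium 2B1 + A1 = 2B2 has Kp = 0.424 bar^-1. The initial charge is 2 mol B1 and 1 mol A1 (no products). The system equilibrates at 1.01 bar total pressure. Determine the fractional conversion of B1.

X = 0.254

Take 2 mol B1 as basis and let X be its fractional conversion, so ξ = X.
At extent ξ: n_B1 = 2 − 2X; n_A1 = 1 − X; n_B2 = 2X.
Summing: n_T = 3 − X.
Mole fractions y_i = n_i/n_T; Kp = p_B2^2 / (p_B1^2 p_A1) with p_i = y_i·P.
This yields a degree-3 equation in X; solving on (0,1), X = 0.254.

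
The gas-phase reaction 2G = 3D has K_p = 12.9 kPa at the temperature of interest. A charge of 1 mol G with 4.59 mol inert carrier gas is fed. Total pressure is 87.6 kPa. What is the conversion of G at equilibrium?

Take 1 mol G as basis and let X be its fractional conversion, so ξ = 0.5X.
Moles: n_G = 1 − X; n_D = 1.5X; n_I = 4.59 (inert).
Total moles n_T = 5.59 + 0.5X.
Mole fractions y_i = n_i/n_T; K_p = p_D^3 / (p_G^2) with p_i = y_i·P.
This yields a degree-3 equation in X; solving on (0,1), X = 0.433.

X = 0.433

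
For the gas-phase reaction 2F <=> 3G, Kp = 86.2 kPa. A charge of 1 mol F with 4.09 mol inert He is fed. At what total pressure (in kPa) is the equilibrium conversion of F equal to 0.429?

P = 559 kPa

Let X = conversion of F (basis 1 mol F); extent of reaction ξ = 0.5X.
Moles: n_F = 1 − X; n_G = 1.5X; n_I = 4.09 (inert).
Total moles n_T = 5.09 + 0.5X.
Kp = p_G^3 / (p_F^2) with p_i = (n_i/n_T)·P.
At X = 0.429: the mole-fraction product g(X) = Π y_i^ν_i = 0.1541. Since Kp = g(X)·P^{1}, P = (Kp/g)^(1/1) = (86.2/0.1541)^(1/1) = 559 kPa.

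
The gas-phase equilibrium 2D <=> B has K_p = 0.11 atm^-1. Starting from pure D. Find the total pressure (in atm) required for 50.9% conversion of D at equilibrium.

P = 7.15 atm

Basis: 1 mol D initially; let X = conversion of D. Extent ξ = 0.5X.
Moles: n_D = 1 − X; n_B = 0.5X.
n_T = Σnᵢ = 1 − 0.5X.
K_p = p_B / (p_D^2) with p_i = (n_i/n_T)·P.
At X = 0.509: the mole-fraction product g(X) = Π y_i^ν_i = 0.787. Since K_p = g(X)·P^{-1}, P = (g/K_p)^(1/1) = (0.787/0.11)^(1/1) = 7.15 atm.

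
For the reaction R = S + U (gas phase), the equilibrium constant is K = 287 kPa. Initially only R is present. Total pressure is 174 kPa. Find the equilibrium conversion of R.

Basis: 1 mol R initially; let X = conversion of R. Extent ξ = X.
At extent ξ: n_R = 1 − X; n_S = X; n_U = X.
Summing: n_T = 1 + X.
Mole fractions y_i = n_i/n_T; K = p_S p_U / (p_R) with p_i = y_i·P.
Setting this equal to 287 kPa and taking the physical root (0 < X < 1) gives X = 0.789.

X = 0.789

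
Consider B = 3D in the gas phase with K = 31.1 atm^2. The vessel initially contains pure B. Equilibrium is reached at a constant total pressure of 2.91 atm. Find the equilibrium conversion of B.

X = 0.635

Take 1 mol B as basis and let X be its fractional conversion, so ξ = X.
Moles: n_B = 1 − X; n_D = 3X.
Total moles n_T = 1 + 2X.
With p_i = (n_i/n_T)P, K = p_D^3 / (p_B).
Substituting and setting equal to 31.1 atm^2 gives a polynomial in X; the root in (0,1) is X = 0.635.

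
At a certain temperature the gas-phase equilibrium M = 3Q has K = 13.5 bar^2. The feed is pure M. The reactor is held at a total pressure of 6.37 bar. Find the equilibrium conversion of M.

Basis: 1 mol M initially; let X = conversion of M. Extent ξ = X.
Species balance: n_M = 1 − X; n_Q = 3X.
Total moles n_T = 1 + 2X.
With p_i = (n_i/n_T)P, K = p_Q^3 / (p_M).
Setting this equal to 13.5 bar^2 and taking the physical root (0 < X < 1) gives X = 0.278.

X = 0.278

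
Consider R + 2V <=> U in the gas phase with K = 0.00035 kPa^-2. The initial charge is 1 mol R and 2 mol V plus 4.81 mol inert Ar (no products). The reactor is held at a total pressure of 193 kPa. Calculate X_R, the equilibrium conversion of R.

Basis: 1 mol R initially; let X = conversion of R. Extent ξ = X.
Mole table: n_R = 1 − X; n_V = 2 − 2X; n_U = X; n_I = 4.81 (inert).
Total moles n_T = 7.81 − 2X.
With p_i = (n_i/n_T)P, K = p_U / (p_R p_V^2).
Setting this equal to 0.00035 kPa^-2 and taking the physical root (0 < X < 1) gives X = 0.320.

X = 0.320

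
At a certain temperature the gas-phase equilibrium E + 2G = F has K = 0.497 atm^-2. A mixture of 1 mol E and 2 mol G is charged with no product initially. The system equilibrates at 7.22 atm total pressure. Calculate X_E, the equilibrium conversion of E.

X = 0.746

Basis: 1 mol E initially; let X = conversion of E. Extent ξ = X.
Moles: n_E = 1 − X; n_G = 2 − 2X; n_F = X.
n_T = Σnᵢ = 3 − 2X.
y_i = n_i/n_T, p_i = y_i·P. K = p_F / (p_E p_G^2).
Equating to 0.497 atm^-2 and solving on 0 < X < 1: X = 0.746.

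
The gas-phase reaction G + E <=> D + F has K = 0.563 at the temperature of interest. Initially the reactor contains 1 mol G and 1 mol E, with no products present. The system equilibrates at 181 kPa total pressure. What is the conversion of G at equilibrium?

X = 0.429

Take 1 mol G as basis and let X be its fractional conversion, so ξ = X.
At extent ξ: n_G = 1 − X; n_E = 1 − X; n_D = X; n_F = X.
Since Δν = 0, n_T = 2 throughout.
y_i = n_i/n_T, p_i = y_i·P. K = p_D p_F / (p_G p_E).
Equating to 0.563 and solving on 0 < X < 1: X = 0.429.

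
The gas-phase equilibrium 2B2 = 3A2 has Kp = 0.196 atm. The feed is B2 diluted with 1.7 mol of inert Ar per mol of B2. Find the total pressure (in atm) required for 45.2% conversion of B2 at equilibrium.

Take 1 mol B2 as basis and let X be its fractional conversion, so ξ = 0.5X.
Moles: n_B2 = 1 − X; n_A2 = 1.5X; n_I = 1.7 (inert).
Summing: n_T = 2.7 + 0.5X.
Kp = p_A2^3 / (p_B2^2) with p_i = (n_i/n_T)·P.
At X = 0.452: the mole-fraction product g(X) = Π y_i^ν_i = 0.3547. Since Kp = g(X)·P^{1}, P = (Kp/g)^(1/1) = (0.196/0.3547)^(1/1) = 0.553 atm.

P = 0.553 atm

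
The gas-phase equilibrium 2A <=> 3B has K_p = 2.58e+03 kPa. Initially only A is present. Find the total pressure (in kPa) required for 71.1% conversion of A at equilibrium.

P = 241 kPa

Let X = conversion of A (basis 1 mol A); extent of reaction ξ = 0.5X.
Mole table: n_A = 1 − X; n_B = 1.5X.
Total moles n_T = 1 + 0.5X.
K_p = p_B^3 / (p_A^2) with p_i = (n_i/n_T)·P.
At X = 0.711: the mole-fraction product g(X) = Π y_i^ν_i = 10.71. Since K_p = g(X)·P^{1}, P = (K_p/g)^(1/1) = (2.58e+03/10.71)^(1/1) = 241 kPa.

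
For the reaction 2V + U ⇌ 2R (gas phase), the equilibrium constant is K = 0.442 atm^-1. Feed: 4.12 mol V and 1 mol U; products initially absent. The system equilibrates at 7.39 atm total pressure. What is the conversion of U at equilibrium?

Basis: 1 mol U initially; let X = conversion of U. Extent ξ = X.
Mole table: n_V = 4.12 − 2X; n_U = 1 − X; n_R = 2X.
Summing: n_T = 5.12 − X.
y_i = n_i/n_T, p_i = y_i·P. K = p_R^2 / (p_V^2 p_U).
This yields a degree-3 equation in X; solving on (0,1), X = 0.676.

X = 0.676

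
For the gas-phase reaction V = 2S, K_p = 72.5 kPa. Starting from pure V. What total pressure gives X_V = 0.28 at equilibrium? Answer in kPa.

Basis: 1 mol V initially; let X = conversion of V. Extent ξ = X.
At extent ξ: n_V = 1 − X; n_S = 2X.
Total moles n_T = 1 + X.
K_p = p_S^2 / (p_V) with p_i = (n_i/n_T)·P.
At X = 0.28: the mole-fraction product g(X) = Π y_i^ν_i = 0.3403. Since K_p = g(X)·P^{1}, P = (K_p/g)^(1/1) = (72.5/0.3403)^(1/1) = 213 kPa.

P = 213 kPa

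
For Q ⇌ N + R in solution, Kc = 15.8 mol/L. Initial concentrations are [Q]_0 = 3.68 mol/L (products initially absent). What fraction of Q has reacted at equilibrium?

X = 0.837

Let X = conversion of Q; extent ξ = 3.68·X mol/L.
Concentrations: [Q] = 3.68 − 3.68X; [N] = 3.68X; [R] = 3.68X.
Kc = [N] [R] / ([Q]).
Solving Kc = 15.8 for X ∈ (0,1): X = 0.837.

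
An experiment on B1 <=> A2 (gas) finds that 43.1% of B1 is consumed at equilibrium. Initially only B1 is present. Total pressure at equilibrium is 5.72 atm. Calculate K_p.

Basis: 1 mol B1 initially; let X = conversion of B1. Extent ξ = X.
Species balance: n_B1 = 1 − X; n_A2 = X.
Total moles n_T = 1 (Δν = 0, constant).
At X = 0.431: n_B1 = 0.569, n_A2 = 0.431, n_T = 1.
p_i = (n_i/n_T)·P. K_p = p_A2 / (p_B1) = 0.757.

K_p = 0.757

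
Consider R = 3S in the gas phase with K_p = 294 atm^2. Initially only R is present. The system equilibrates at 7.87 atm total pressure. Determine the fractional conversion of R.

X = 0.679

Take 1 mol R as basis and let X be its fractional conversion, so ξ = X.
Species balance: n_R = 1 − X; n_S = 3X.
Summing: n_T = 1 + 2X.
With p_i = (n_i/n_T)P, K_p = p_S^3 / (p_R).
Substituting and setting equal to 294 atm^2 gives a polynomial in X; the root in (0,1) is X = 0.679.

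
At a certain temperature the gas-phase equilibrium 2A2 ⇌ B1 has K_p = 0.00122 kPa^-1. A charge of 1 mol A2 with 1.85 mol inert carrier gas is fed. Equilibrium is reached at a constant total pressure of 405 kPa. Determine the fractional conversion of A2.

X = 0.220

Basis: 1 mol A2 initially; let X = conversion of A2. Extent ξ = 0.5X.
Mole table: n_A2 = 1 − X; n_B1 = 0.5X; n_I = 1.85 (inert).
Summing: n_T = 2.85 − 0.5X.
Mole fractions y_i = n_i/n_T; K_p = p_B1 / (p_A2^2) with p_i = y_i·P.
Setting this equal to 0.00122 kPa^-1 and taking the physical root (0 < X < 1) gives X = 0.220.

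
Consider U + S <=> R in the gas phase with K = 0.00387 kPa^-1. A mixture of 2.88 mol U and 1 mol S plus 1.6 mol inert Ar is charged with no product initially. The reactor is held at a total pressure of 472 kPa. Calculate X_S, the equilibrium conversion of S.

X = 0.468

Let X = conversion of S (basis 1 mol S); extent of reaction ξ = X.
Species balance: n_U = 2.88 − X; n_S = 1 − X; n_R = X; n_I = 1.6 (inert).
Total moles n_T = 5.48 − X.
With p_i = (n_i/n_T)P, K = p_R / (p_U p_S).
Substituting and setting equal to 0.00387 kPa^-1 gives a polynomial in X; the root in (0,1) is X = 0.468.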